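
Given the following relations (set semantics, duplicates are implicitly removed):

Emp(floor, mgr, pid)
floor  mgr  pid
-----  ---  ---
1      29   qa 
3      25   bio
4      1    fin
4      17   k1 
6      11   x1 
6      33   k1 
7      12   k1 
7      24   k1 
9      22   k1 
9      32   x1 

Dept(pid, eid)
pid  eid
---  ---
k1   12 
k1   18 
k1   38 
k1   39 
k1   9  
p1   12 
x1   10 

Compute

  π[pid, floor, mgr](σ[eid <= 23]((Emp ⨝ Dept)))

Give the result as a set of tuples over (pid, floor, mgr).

Emp ⋈ Dept (natural join on pid): {(4, 17, k1, 12), (4, 17, k1, 18), (4, 17, k1, 38), (4, 17, k1, 39), (4, 17, k1, 9), (6, 11, x1, 10), (6, 33, k1, 12), (6, 33, k1, 18), (6, 33, k1, 38), (6, 33, k1, 39), (6, 33, k1, 9), (7, 12, k1, 12), (7, 12, k1, 18), (7, 12, k1, 38), (7, 12, k1, 39), (7, 12, k1, 9), (7, 24, k1, 12), (7, 24, k1, 18), (7, 24, k1, 38), (7, 24, k1, 39), (7, 24, k1, 9), (9, 22, k1, 12), (9, 22, k1, 18), (9, 22, k1, 38), (9, 22, k1, 39), (9, 22, k1, 9), (9, 32, x1, 10)}
Filtering on eid <= 23 leaves {(4, 17, k1, 12), (4, 17, k1, 18), (4, 17, k1, 9), (6, 11, x1, 10), (6, 33, k1, 12), (6, 33, k1, 18), (6, 33, k1, 9), (7, 12, k1, 12), (7, 12, k1, 18), (7, 12, k1, 9), (7, 24, k1, 12), (7, 24, k1, 18), (7, 24, k1, 9), (9, 22, k1, 12), (9, 22, k1, 18), (9, 22, k1, 9), (9, 32, x1, 10)}.
π[pid, floor, mgr]: project onto (pid, floor, mgr) (10 duplicate(s) eliminated) → {(k1, 4, 17), (k1, 6, 33), (k1, 7, 12), (k1, 7, 24), (k1, 9, 22), (x1, 6, 11), (x1, 9, 32)}

{(k1, 4, 17), (k1, 6, 33), (k1, 7, 12), (k1, 7, 24), (k1, 9, 22), (x1, 6, 11), (x1, 9, 32)}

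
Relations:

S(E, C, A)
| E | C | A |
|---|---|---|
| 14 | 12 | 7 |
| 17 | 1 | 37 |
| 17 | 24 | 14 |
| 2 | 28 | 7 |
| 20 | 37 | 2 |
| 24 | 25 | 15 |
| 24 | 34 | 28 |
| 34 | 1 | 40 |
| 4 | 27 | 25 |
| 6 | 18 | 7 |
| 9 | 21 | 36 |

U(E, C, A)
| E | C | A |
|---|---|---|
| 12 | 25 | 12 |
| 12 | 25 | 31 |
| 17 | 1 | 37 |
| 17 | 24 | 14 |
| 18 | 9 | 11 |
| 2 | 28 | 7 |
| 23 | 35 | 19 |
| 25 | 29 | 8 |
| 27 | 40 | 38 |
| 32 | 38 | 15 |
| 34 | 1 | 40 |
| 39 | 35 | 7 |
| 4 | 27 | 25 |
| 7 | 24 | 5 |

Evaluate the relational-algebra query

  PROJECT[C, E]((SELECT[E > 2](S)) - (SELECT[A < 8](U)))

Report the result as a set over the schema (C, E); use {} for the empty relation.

{(1, 17), (1, 34), (12, 14), (18, 6), (21, 9), (24, 17), (25, 24), (27, 4), (34, 24), (37, 20)}

Apply σ_{E > 2}; surviving tuples: {(14, 12, 7), (17, 1, 37), (17, 24, 14), (20, 37, 2), (24, 25, 15), (24, 34, 28), (34, 1, 40), (4, 27, 25), (6, 18, 7), (9, 21, 36)}
Apply σ_{A < 8}; surviving tuples: {(2, 28, 7), (39, 35, 7), (7, 24, 5)}
Set difference of the two operands is {(14, 12, 7), (17, 1, 37), (17, 24, 14), (20, 37, 2), (24, 25, 15), (24, 34, 28), (34, 1, 40), (4, 27, 25), (6, 18, 7), (9, 21, 36)}.
Projecting to C, E: {(1, 17), (1, 34), (12, 14), (18, 6), (21, 9), (24, 17), (25, 24), (27, 4), (34, 24), (37, 20)}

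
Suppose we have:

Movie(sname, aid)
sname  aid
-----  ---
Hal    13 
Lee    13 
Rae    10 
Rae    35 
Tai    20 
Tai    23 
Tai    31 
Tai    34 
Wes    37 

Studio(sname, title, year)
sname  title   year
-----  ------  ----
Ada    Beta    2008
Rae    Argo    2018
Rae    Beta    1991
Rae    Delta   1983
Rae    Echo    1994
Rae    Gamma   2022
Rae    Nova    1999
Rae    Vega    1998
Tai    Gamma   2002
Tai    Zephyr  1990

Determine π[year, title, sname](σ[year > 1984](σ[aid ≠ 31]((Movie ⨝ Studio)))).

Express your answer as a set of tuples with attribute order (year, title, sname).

Joining Movie and Studio on sname yields {(Rae, 10, Argo, 2018), (Rae, 10, Beta, 1991), (Rae, 10, Delta, 1983), (Rae, 10, Echo, 1994), (Rae, 10, Gamma, 2022), (Rae, 10, Nova, 1999), (Rae, 10, Vega, 1998), (Rae, 35, Argo, 2018), (Rae, 35, Beta, 1991), (Rae, 35, Delta, 1983), (Rae, 35, Echo, 1994), (Rae, 35, Gamma, 2022), (Rae, 35, Nova, 1999), (Rae, 35, Vega, 1998), (Tai, 20, Gamma, 2002), (Tai, 20, Zephyr, 1990), (Tai, 23, Gamma, 2002), (Tai, 23, Zephyr, 1990), (Tai, 31, Gamma, 2002), (Tai, 31, Zephyr, 1990), (Tai, 34, Gamma, 2002), (Tai, 34, Zephyr, 1990)}.
Apply σ_{aid ≠ 31}; surviving tuples: {(Rae, 10, Argo, 2018), (Rae, 10, Beta, 1991), (Rae, 10, Delta, 1983), (Rae, 10, Echo, 1994), (Rae, 10, Gamma, 2022), (Rae, 10, Nova, 1999), (Rae, 10, Vega, 1998), (Rae, 35, Argo, 2018), (Rae, 35, Beta, 1991), (Rae, 35, Delta, 1983), (Rae, 35, Echo, 1994), (Rae, 35, Gamma, 2022), (Rae, 35, Nova, 1999), (Rae, 35, Vega, 1998), (Tai, 20, Gamma, 2002), (Tai, 20, Zephyr, 1990), (Tai, 23, Gamma, 2002), (Tai, 23, Zephyr, 1990), (Tai, 34, Gamma, 2002), (Tai, 34, Zephyr, 1990)}
Apply σ_{year > 1984}; surviving tuples: {(Rae, 10, Argo, 2018), (Rae, 10, Beta, 1991), (Rae, 10, Echo, 1994), (Rae, 10, Gamma, 2022), (Rae, 10, Nova, 1999), (Rae, 10, Vega, 1998), (Rae, 35, Argo, 2018), (Rae, 35, Beta, 1991), (Rae, 35, Echo, 1994), (Rae, 35, Gamma, 2022), (Rae, 35, Nova, 1999), (Rae, 35, Vega, 1998), (Tai, 20, Gamma, 2002), (Tai, 20, Zephyr, 1990), (Tai, 23, Gamma, 2002), (Tai, 23, Zephyr, 1990), (Tai, 34, Gamma, 2002), (Tai, 34, Zephyr, 1990)}
Keep only column(s) year, title, sname (10 duplicate(s) eliminated): {(1990, Zephyr, Tai), (1991, Beta, Rae), (1994, Echo, Rae), (1998, Vega, Rae), (1999, Nova, Rae), (2002, Gamma, Tai), (2018, Argo, Rae), (2022, Gamma, Rae)}

{(1990, Zephyr, Tai), (1991, Beta, Rae), (1994, Echo, Rae), (1998, Vega, Rae), (1999, Nova, Rae), (2002, Gamma, Tai), (2018, Argo, Rae), (2022, Gamma, Rae)}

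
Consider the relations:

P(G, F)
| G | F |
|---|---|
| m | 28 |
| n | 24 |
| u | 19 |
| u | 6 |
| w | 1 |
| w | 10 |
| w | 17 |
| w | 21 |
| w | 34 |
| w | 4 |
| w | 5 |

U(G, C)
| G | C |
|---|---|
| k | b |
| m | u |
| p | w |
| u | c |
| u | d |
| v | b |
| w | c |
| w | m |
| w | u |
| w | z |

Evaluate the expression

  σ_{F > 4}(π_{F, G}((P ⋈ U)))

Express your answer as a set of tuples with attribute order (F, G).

{(10, w), (17, w), (19, u), (21, w), (28, m), (34, w), (5, w), (6, u)}

Natural join on G: {(m, 28, u), (u, 19, c), (u, 19, d), (u, 6, c), (u, 6, d), (w, 1, c), (w, 1, m), (w, 1, u), (w, 1, z), (w, 10, c), (w, 10, m), (w, 10, u), (w, 10, z), (w, 17, c), (w, 17, m), (w, 17, u), (w, 17, z), (w, 21, c), (w, 21, m), (w, 21, u), (w, 21, z), (w, 34, c), (w, 34, m), (w, 34, u), (w, 34, z), (w, 4, c), (w, 4, m), (w, 4, u), (w, 4, z), (w, 5, c), (w, 5, m), (w, 5, u), (w, 5, z)}
Projecting to F, G (23 duplicate(s) eliminated): {(1, w), (10, w), (17, w), (19, u), (21, w), (28, m), (34, w), (4, w), (5, w), (6, u)}
Filtering on F > 4 leaves {(10, w), (17, w), (19, u), (21, w), (28, m), (34, w), (5, w), (6, u)}.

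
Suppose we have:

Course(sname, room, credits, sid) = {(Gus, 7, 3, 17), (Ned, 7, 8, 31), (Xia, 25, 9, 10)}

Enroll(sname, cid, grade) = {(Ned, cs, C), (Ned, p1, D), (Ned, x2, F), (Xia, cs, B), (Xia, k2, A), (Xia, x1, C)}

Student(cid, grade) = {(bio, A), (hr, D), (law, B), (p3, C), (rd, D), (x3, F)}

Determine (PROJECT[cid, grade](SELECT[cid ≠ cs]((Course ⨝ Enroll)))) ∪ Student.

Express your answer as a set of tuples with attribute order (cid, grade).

Natural join on sname: {(Ned, 7, 8, 31, cs, C), (Ned, 7, 8, 31, p1, D), (Ned, 7, 8, 31, x2, F), (Xia, 25, 9, 10, cs, B), (Xia, 25, 9, 10, k2, A), (Xia, 25, 9, 10, x1, C)}
Filtering on cid ≠ cs leaves {(Ned, 7, 8, 31, p1, D), (Ned, 7, 8, 31, x2, F), (Xia, 25, 9, 10, k2, A), (Xia, 25, 9, 10, x1, C)}.
Keep only column(s) cid, grade: {(k2, A), (p1, D), (x1, C), (x2, F)}
Union: {(k2, A), (p1, D), (x1, C), (x2, F)} with {(bio, A), (hr, D), (law, B), (p3, C), (rd, D), (x3, F)} → {(bio, A), (hr, D), (k2, A), (law, B), (p1, D), (p3, C), (rd, D), (x1, C), (x2, F), (x3, F)}

{(bio, A), (hr, D), (k2, A), (law, B), (p1, D), (p3, C), (rd, D), (x1, C), (x2, F), (x3, F)}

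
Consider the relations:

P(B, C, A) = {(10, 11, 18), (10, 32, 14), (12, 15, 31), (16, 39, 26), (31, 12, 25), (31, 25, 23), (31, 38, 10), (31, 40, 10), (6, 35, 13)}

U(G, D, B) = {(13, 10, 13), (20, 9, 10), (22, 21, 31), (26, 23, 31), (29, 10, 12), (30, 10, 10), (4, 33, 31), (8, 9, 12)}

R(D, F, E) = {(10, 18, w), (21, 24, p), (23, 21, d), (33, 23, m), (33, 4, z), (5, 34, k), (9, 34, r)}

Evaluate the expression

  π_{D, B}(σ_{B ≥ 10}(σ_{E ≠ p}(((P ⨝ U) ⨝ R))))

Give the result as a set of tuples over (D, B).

Joining P and U on B yields {(10, 11, 18, 20, 9), (10, 11, 18, 30, 10), (10, 32, 14, 20, 9), (10, 32, 14, 30, 10), (12, 15, 31, 29, 10), (12, 15, 31, 8, 9), (31, 12, 25, 22, 21), (31, 12, 25, 26, 23), (31, 12, 25, 4, 33), (31, 25, 23, 22, 21), (31, 25, 23, 26, 23), (31, 25, 23, 4, 33), (31, 38, 10, 22, 21), (31, 38, 10, 26, 23), (31, 38, 10, 4, 33), (31, 40, 10, 22, 21), (31, 40, 10, 26, 23), (31, 40, 10, 4, 33)}.
Joining (P ⨝ U) and R on D yields {(10, 11, 18, 20, 9, 34, r), (10, 11, 18, 30, 10, 18, w), (10, 32, 14, 20, 9, 34, r), (10, 32, 14, 30, 10, 18, w), (12, 15, 31, 29, 10, 18, w), (12, 15, 31, 8, 9, 34, r), (31, 12, 25, 22, 21, 24, p), (31, 12, 25, 26, 23, 21, d), (31, 12, 25, 4, 33, 23, m), (31, 12, 25, 4, 33, 4, z), (31, 25, 23, 22, 21, 24, p), (31, 25, 23, 26, 23, 21, d), (31, 25, 23, 4, 33, 23, m), (31, 25, 23, 4, 33, 4, z), (31, 38, 10, 22, 21, 24, p), (31, 38, 10, 26, 23, 21, d), (31, 38, 10, 4, 33, 23, m), (31, 38, 10, 4, 33, 4, z), (31, 40, 10, 22, 21, 24, p), (31, 40, 10, 26, 23, 21, d), (31, 40, 10, 4, 33, 23, m), (31, 40, 10, 4, 33, 4, z)}.
Apply σ_{E ≠ p}; surviving tuples: {(10, 11, 18, 20, 9, 34, r), (10, 11, 18, 30, 10, 18, w), (10, 32, 14, 20, 9, 34, r), (10, 32, 14, 30, 10, 18, w), (12, 15, 31, 29, 10, 18, w), (12, 15, 31, 8, 9, 34, r), (31, 12, 25, 26, 23, 21, d), (31, 12, 25, 4, 33, 23, m), (31, 12, 25, 4, 33, 4, z), (31, 25, 23, 26, 23, 21, d), (31, 25, 23, 4, 33, 23, m), (31, 25, 23, 4, 33, 4, z), (31, 38, 10, 26, 23, 21, d), (31, 38, 10, 4, 33, 23, m), (31, 38, 10, 4, 33, 4, z), (31, 40, 10, 26, 23, 21, d), (31, 40, 10, 4, 33, 23, m), (31, 40, 10, 4, 33, 4, z)}
Apply σ_{B ≥ 10}; surviving tuples: {(10, 11, 18, 20, 9, 34, r), (10, 11, 18, 30, 10, 18, w), (10, 32, 14, 20, 9, 34, r), (10, 32, 14, 30, 10, 18, w), (12, 15, 31, 29, 10, 18, w), (12, 15, 31, 8, 9, 34, r), (31, 12, 25, 26, 23, 21, d), (31, 12, 25, 4, 33, 23, m), (31, 12, 25, 4, 33, 4, z), (31, 25, 23, 26, 23, 21, d), (31, 25, 23, 4, 33, 23, m), (31, 25, 23, 4, 33, 4, z), (31, 38, 10, 26, 23, 21, d), (31, 38, 10, 4, 33, 23, m), (31, 38, 10, 4, 33, 4, z), (31, 40, 10, 26, 23, 21, d), (31, 40, 10, 4, 33, 23, m), (31, 40, 10, 4, 33, 4, z)}
π_{D, B} gives {(10, 10), (10, 12), (23, 31), (33, 31), (9, 10), (9, 12)} (12 duplicate(s) eliminated).

{(10, 10), (10, 12), (23, 31), (33, 31), (9, 10), (9, 12)}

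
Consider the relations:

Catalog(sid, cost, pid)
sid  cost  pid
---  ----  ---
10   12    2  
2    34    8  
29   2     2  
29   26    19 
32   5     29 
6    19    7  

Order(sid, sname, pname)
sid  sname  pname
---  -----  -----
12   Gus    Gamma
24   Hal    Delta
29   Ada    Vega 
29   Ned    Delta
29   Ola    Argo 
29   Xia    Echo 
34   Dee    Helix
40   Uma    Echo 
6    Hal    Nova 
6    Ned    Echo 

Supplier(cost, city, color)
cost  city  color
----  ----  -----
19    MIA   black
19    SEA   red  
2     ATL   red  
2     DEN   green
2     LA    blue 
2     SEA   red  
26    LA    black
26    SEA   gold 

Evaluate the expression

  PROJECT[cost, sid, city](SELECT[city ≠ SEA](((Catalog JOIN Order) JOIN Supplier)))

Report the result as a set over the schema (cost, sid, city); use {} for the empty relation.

{(19, 6, MIA), (2, 29, ATL), (2, 29, DEN), (2, 29, LA), (26, 29, LA)}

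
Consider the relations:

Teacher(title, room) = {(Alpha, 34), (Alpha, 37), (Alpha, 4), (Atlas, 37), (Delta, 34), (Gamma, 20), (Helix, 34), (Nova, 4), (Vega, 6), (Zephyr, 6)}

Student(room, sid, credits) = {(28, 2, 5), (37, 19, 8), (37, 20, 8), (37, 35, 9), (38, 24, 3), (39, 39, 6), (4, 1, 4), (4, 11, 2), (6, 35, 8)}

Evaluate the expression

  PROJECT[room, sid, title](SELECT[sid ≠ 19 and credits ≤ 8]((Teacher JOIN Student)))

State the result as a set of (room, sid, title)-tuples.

Natural join on room: {(Alpha, 37, 19, 8), (Alpha, 37, 20, 8), (Alpha, 37, 35, 9), (Alpha, 4, 1, 4), (Alpha, 4, 11, 2), (Atlas, 37, 19, 8), (Atlas, 37, 20, 8), (Atlas, 37, 35, 9), (Nova, 4, 1, 4), (Nova, 4, 11, 2), (Vega, 6, 35, 8), (Zephyr, 6, 35, 8)}
Apply σ_{sid ≠ 19 and credits ≤ 8}; surviving tuples: {(Alpha, 37, 20, 8), (Alpha, 4, 1, 4), (Alpha, 4, 11, 2), (Atlas, 37, 20, 8), (Nova, 4, 1, 4), (Nova, 4, 11, 2), (Vega, 6, 35, 8), (Zephyr, 6, 35, 8)}
Keep only column(s) room, sid, title: {(37, 20, Alpha), (37, 20, Atlas), (4, 1, Alpha), (4, 1, Nova), (4, 11, Alpha), (4, 11, Nova), (6, 35, Vega), (6, 35, Zephyr)}

{(37, 20, Alpha), (37, 20, Atlas), (4, 1, Alpha), (4, 1, Nova), (4, 11, Alpha), (4, 11, Nova), (6, 35, Vega), (6, 35, Zephyr)}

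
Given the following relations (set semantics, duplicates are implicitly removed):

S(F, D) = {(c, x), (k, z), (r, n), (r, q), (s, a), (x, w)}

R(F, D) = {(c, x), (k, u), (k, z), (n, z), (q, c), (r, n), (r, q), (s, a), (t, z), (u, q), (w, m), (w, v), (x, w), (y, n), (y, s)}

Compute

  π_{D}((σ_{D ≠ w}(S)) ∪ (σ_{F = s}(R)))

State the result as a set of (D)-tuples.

Selection D ≠ w: {(c, x), (k, z), (r, n), (r, q), (s, a)}
Selection F = s: {(s, a)}
Union: {(c, x), (k, z), (r, n), (r, q), (s, a)} with {(s, a)} → {(c, x), (k, z), (r, n), (r, q), (s, a)}
π[D]: project onto (D) → {a, n, q, x, z}

{a, n, q, x, z}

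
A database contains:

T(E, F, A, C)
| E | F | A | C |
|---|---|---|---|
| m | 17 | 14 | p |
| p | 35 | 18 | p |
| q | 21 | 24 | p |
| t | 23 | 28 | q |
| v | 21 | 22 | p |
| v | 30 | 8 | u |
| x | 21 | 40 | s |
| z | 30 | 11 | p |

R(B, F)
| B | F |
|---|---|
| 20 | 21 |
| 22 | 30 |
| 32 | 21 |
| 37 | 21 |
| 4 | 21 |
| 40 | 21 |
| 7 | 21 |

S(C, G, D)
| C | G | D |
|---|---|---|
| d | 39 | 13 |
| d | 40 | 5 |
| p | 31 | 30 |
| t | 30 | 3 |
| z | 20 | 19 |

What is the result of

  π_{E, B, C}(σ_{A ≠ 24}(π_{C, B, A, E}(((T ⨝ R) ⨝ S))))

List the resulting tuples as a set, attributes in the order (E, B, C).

{(v, 20, p), (v, 32, p), (v, 37, p), (v, 4, p), (v, 40, p), (v, 7, p), (z, 22, p)}

Natural join on F: {(q, 21, 24, p, 20), (q, 21, 24, p, 32), (q, 21, 24, p, 37), (q, 21, 24, p, 4), (q, 21, 24, p, 40), (q, 21, 24, p, 7), (v, 21, 22, p, 20), (v, 21, 22, p, 32), (v, 21, 22, p, 37), (v, 21, 22, p, 4), (v, 21, 22, p, 40), (v, 21, 22, p, 7), (v, 30, 8, u, 22), (x, 21, 40, s, 20), (x, 21, 40, s, 32), (x, 21, 40, s, 37), (x, 21, 40, s, 4), (x, 21, 40, s, 40), (x, 21, 40, s, 7), (z, 30, 11, p, 22)}
Natural join on C: {(q, 21, 24, p, 20, 31, 30), (q, 21, 24, p, 32, 31, 30), (q, 21, 24, p, 37, 31, 30), (q, 21, 24, p, 4, 31, 30), (q, 21, 24, p, 40, 31, 30), (q, 21, 24, p, 7, 31, 30), (v, 21, 22, p, 20, 31, 30), (v, 21, 22, p, 32, 31, 30), (v, 21, 22, p, 37, 31, 30), (v, 21, 22, p, 4, 31, 30), (v, 21, 22, p, 40, 31, 30), (v, 21, 22, p, 7, 31, 30), (z, 30, 11, p, 22, 31, 30)}
π[C, B, A, E]: project onto (C, B, A, E) → {(p, 20, 22, v), (p, 20, 24, q), (p, 22, 11, z), (p, 32, 22, v), (p, 32, 24, q), (p, 37, 22, v), (p, 37, 24, q), (p, 4, 22, v), (p, 4, 24, q), (p, 40, 22, v), (p, 40, 24, q), (p, 7, 22, v), (p, 7, 24, q)}
Filtering on A ≠ 24 leaves {(p, 20, 22, v), (p, 22, 11, z), (p, 32, 22, v), (p, 37, 22, v), (p, 4, 22, v), (p, 40, 22, v), (p, 7, 22, v)}.
π[E, B, C]: project onto (E, B, C) → {(v, 20, p), (v, 32, p), (v, 37, p), (v, 4, p), (v, 40, p), (v, 7, p), (z, 22, p)}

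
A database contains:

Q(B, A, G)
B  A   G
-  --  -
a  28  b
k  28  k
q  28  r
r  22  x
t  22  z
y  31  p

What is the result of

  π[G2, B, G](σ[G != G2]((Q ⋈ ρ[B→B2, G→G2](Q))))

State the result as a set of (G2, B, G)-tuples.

{(b, k, k), (b, q, r), (k, a, b), (k, q, r), (r, a, b), (r, k, k), (x, t, z), (z, r, x)}

ρ[B→B2, G→G2]: schema becomes (B2, A, G2); tuples unchanged.
Q ⋈ ρ[B→B2, G→G2](Q) (natural join on A): {(a, 28, b, a, b), (a, 28, b, k, k), (a, 28, b, q, r), (k, 28, k, a, b), (k, 28, k, k, k), (k, 28, k, q, r), (q, 28, r, a, b), (q, 28, r, k, k), (q, 28, r, q, r), (r, 22, x, r, x), (r, 22, x, t, z), (t, 22, z, r, x), (t, 22, z, t, z), (y, 31, p, y, p)}
Selection G != G2: {(a, 28, b, k, k), (a, 28, b, q, r), (k, 28, k, a, b), (k, 28, k, q, r), (q, 28, r, a, b), (q, 28, r, k, k), (r, 22, x, t, z), (t, 22, z, r, x)}
π[G2, B, G]: project onto (G2, B, G) → {(b, k, k), (b, q, r), (k, a, b), (k, q, r), (r, a, b), (r, k, k), (x, t, z), (z, r, x)}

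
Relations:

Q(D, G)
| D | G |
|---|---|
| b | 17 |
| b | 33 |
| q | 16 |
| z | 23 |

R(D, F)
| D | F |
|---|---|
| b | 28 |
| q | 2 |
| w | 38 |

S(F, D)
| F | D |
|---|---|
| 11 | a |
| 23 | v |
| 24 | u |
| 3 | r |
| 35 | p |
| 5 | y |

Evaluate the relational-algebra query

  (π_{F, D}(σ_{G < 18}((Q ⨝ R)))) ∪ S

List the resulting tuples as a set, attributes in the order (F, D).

Q ⋈ R (natural join on D): {(b, 17, 28), (b, 33, 28), (q, 16, 2)}
Filtering on G < 18 leaves {(b, 17, 28), (q, 16, 2)}.
π[F, D]: project onto (F, D) → {(2, q), (28, b)}
Taking the union: {(11, a), (2, q), (23, v), (24, u), (28, b), (3, r), (35, p), (5, y)}

{(11, a), (2, q), (23, v), (24, u), (28, b), (3, r), (35, p), (5, y)}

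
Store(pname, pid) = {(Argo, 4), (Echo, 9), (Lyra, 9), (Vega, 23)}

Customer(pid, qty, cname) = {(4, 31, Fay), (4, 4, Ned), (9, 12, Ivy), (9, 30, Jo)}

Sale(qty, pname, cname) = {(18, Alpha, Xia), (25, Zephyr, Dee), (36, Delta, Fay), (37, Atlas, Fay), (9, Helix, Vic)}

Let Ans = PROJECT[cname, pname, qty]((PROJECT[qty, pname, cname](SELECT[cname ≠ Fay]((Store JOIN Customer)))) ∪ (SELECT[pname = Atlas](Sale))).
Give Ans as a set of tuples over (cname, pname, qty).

Store ⋈ Customer (natural join on pid): {(Argo, 4, 31, Fay), (Argo, 4, 4, Ned), (Echo, 9, 12, Ivy), (Echo, 9, 30, Jo), (Lyra, 9, 12, Ivy), (Lyra, 9, 30, Jo)}
Filtering on cname ≠ Fay leaves {(Argo, 4, 4, Ned), (Echo, 9, 12, Ivy), (Echo, 9, 30, Jo), (Lyra, 9, 12, Ivy), (Lyra, 9, 30, Jo)}.
Projecting to qty, pname, cname: {(12, Echo, Ivy), (12, Lyra, Ivy), (30, Echo, Jo), (30, Lyra, Jo), (4, Argo, Ned)}
Filtering on pname = Atlas leaves {(37, Atlas, Fay)}.
Union: {(12, Echo, Ivy), (12, Lyra, Ivy), (30, Echo, Jo), (30, Lyra, Jo), (4, Argo, Ned)} with {(37, Atlas, Fay)} → {(12, Echo, Ivy), (12, Lyra, Ivy), (30, Echo, Jo), (30, Lyra, Jo), (37, Atlas, Fay), (4, Argo, Ned)}
Projecting to cname, pname, qty: {(Fay, Atlas, 37), (Ivy, Echo, 12), (Ivy, Lyra, 12), (Jo, Echo, 30), (Jo, Lyra, 30), (Ned, Argo, 4)}

{(Fay, Atlas, 37), (Ivy, Echo, 12), (Ivy, Lyra, 12), (Jo, Echo, 30), (Jo, Lyra, 30), (Ned, Argo, 4)}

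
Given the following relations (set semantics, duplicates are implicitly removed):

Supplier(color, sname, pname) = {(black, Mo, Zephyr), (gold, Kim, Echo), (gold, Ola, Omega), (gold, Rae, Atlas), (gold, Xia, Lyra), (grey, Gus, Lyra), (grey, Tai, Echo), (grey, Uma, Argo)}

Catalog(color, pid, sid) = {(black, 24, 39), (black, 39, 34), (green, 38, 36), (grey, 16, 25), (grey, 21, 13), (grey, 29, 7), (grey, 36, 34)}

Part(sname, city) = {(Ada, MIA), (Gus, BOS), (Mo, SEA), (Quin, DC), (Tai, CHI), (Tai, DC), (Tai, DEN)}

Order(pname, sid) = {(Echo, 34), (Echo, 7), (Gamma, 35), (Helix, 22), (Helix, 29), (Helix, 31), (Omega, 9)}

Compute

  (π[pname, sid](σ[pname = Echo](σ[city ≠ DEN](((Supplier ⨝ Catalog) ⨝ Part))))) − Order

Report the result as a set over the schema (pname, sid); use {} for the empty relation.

{(Echo, 13), (Echo, 25)}

Joining Supplier and Catalog on color yields {(black, Mo, Zephyr, 24, 39), (black, Mo, Zephyr, 39, 34), (grey, Gus, Lyra, 16, 25), (grey, Gus, Lyra, 21, 13), (grey, Gus, Lyra, 29, 7), (grey, Gus, Lyra, 36, 34), (grey, Tai, Echo, 16, 25), (grey, Tai, Echo, 21, 13), (grey, Tai, Echo, 29, 7), (grey, Tai, Echo, 36, 34), (grey, Uma, Argo, 16, 25), (grey, Uma, Argo, 21, 13), (grey, Uma, Argo, 29, 7), (grey, Uma, Argo, 36, 34)}.
Joining (Supplier ⨝ Catalog) and Part on sname yields {(black, Mo, Zephyr, 24, 39, SEA), (black, Mo, Zephyr, 39, 34, SEA), (grey, Gus, Lyra, 16, 25, BOS), (grey, Gus, Lyra, 21, 13, BOS), (grey, Gus, Lyra, 29, 7, BOS), (grey, Gus, Lyra, 36, 34, BOS), (grey, Tai, Echo, 16, 25, CHI), (grey, Tai, Echo, 16, 25, DC), (grey, Tai, Echo, 16, 25, DEN), (grey, Tai, Echo, 21, 13, CHI), (grey, Tai, Echo, 21, 13, DC), (grey, Tai, Echo, 21, 13, DEN), (grey, Tai, Echo, 29, 7, CHI), (grey, Tai, Echo, 29, 7, DC), (grey, Tai, Echo, 29, 7, DEN), (grey, Tai, Echo, 36, 34, CHI), (grey, Tai, Echo, 36, 34, DC), (grey, Tai, Echo, 36, 34, DEN)}.
Selection city ≠ DEN: {(black, Mo, Zephyr, 24, 39, SEA), (black, Mo, Zephyr, 39, 34, SEA), (grey, Gus, Lyra, 16, 25, BOS), (grey, Gus, Lyra, 21, 13, BOS), (grey, Gus, Lyra, 29, 7, BOS), (grey, Gus, Lyra, 36, 34, BOS), (grey, Tai, Echo, 16, 25, CHI), (grey, Tai, Echo, 16, 25, DC), (grey, Tai, Echo, 21, 13, CHI), (grey, Tai, Echo, 21, 13, DC), (grey, Tai, Echo, 29, 7, CHI), (grey, Tai, Echo, 29, 7, DC), (grey, Tai, Echo, 36, 34, CHI), (grey, Tai, Echo, 36, 34, DC)}
Selection pname = Echo: {(grey, Tai, Echo, 16, 25, CHI), (grey, Tai, Echo, 16, 25, DC), (grey, Tai, Echo, 21, 13, CHI), (grey, Tai, Echo, 21, 13, DC), (grey, Tai, Echo, 29, 7, CHI), (grey, Tai, Echo, 29, 7, DC), (grey, Tai, Echo, 36, 34, CHI), (grey, Tai, Echo, 36, 34, DC)}
Keep only column(s) pname, sid (4 duplicate(s) eliminated): {(Echo, 13), (Echo, 25), (Echo, 34), (Echo, 7)}
Difference: {(Echo, 13), (Echo, 25), (Echo, 34), (Echo, 7)} with {(Echo, 34), (Echo, 7), (Gamma, 35), (Helix, 22), (Helix, 29), (Helix, 31), (Omega, 9)} → {(Echo, 13), (Echo, 25)}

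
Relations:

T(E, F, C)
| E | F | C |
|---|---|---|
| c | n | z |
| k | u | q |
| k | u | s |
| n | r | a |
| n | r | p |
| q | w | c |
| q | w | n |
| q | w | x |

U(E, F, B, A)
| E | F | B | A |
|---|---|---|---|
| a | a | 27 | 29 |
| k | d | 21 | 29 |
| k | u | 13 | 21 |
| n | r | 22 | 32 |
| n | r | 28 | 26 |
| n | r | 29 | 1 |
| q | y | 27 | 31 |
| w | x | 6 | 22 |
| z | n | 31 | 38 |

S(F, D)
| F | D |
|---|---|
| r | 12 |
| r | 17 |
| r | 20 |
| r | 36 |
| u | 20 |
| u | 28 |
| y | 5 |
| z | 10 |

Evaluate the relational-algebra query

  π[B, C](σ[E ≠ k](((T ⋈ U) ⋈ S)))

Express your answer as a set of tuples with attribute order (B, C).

{(22, a), (22, p), (28, a), (28, p), (29, a), (29, p)}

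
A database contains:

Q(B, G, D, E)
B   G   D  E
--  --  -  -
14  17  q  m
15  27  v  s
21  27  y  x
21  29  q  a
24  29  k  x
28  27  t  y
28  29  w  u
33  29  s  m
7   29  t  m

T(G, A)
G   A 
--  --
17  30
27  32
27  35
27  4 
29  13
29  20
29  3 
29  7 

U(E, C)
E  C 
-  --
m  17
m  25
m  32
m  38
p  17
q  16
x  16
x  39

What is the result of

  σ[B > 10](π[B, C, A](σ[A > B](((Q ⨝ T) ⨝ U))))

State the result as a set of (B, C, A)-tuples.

{(14, 17, 30), (14, 25, 30), (14, 32, 30), (14, 38, 30), (21, 16, 32), (21, 16, 35), (21, 39, 32), (21, 39, 35)}

Natural join on G: {(14, 17, q, m, 30), (15, 27, v, s, 32), (15, 27, v, s, 35), (15, 27, v, s, 4), (21, 27, y, x, 32), (21, 27, y, x, 35), (21, 27, y, x, 4), (21, 29, q, a, 13), (21, 29, q, a, 20), (21, 29, q, a, 3), (21, 29, q, a, 7), (24, 29, k, x, 13), (24, 29, k, x, 20), (24, 29, k, x, 3), (24, 29, k, x, 7), (28, 27, t, y, 32), (28, 27, t, y, 35), (28, 27, t, y, 4), (28, 29, w, u, 13), (28, 29, w, u, 20), (28, 29, w, u, 3), (28, 29, w, u, 7), (33, 29, s, m, 13), (33, 29, s, m, 20), (33, 29, s, m, 3), (33, 29, s, m, 7), (7, 29, t, m, 13), (7, 29, t, m, 20), (7, 29, t, m, 3), (7, 29, t, m, 7)}
Natural join on E: {(14, 17, q, m, 30, 17), (14, 17, q, m, 30, 25), (14, 17, q, m, 30, 32), (14, 17, q, m, 30, 38), (21, 27, y, x, 32, 16), (21, 27, y, x, 32, 39), (21, 27, y, x, 35, 16), (21, 27, y, x, 35, 39), (21, 27, y, x, 4, 16), (21, 27, y, x, 4, 39), (24, 29, k, x, 13, 16), (24, 29, k, x, 13, 39), (24, 29, k, x, 20, 16), (24, 29, k, x, 20, 39), (24, 29, k, x, 3, 16), (24, 29, k, x, 3, 39), (24, 29, k, x, 7, 16), (24, 29, k, x, 7, 39), (33, 29, s, m, 13, 17), (33, 29, s, m, 13, 25), (33, 29, s, m, 13, 32), (33, 29, s, m, 13, 38), (33, 29, s, m, 20, 17), (33, 29, s, m, 20, 25), (33, 29, s, m, 20, 32), (33, 29, s, m, 20, 38), (33, 29, s, m, 3, 17), (33, 29, s, m, 3, 25), (33, 29, s, m, 3, 32), (33, 29, s, m, 3, 38), (33, 29, s, m, 7, 17), (33, 29, s, m, 7, 25), (33, 29, s, m, 7, 32), (33, 29, s, m, 7, 38), (7, 29, t, m, 13, 17), (7, 29, t, m, 13, 25), (7, 29, t, m, 13, 32), (7, 29, t, m, 13, 38), (7, 29, t, m, 20, 17), (7, 29, t, m, 20, 25), (7, 29, t, m, 20, 32), (7, 29, t, m, 20, 38), (7, 29, t, m, 3, 17), (7, 29, t, m, 3, 25), (7, 29, t, m, 3, 32), (7, 29, t, m, 3, 38), (7, 29, t, m, 7, 17), (7, 29, t, m, 7, 25), (7, 29, t, m, 7, 32), (7, 29, t, m, 7, 38)}
σ[A > B]: keep tuples satisfying A > B → {(14, 17, q, m, 30, 17), (14, 17, q, m, 30, 25), (14, 17, q, m, 30, 32), (14, 17, q, m, 30, 38), (21, 27, y, x, 32, 16), (21, 27, y, x, 32, 39), (21, 27, y, x, 35, 16), (21, 27, y, x, 35, 39), (7, 29, t, m, 13, 17), (7, 29, t, m, 13, 25), (7, 29, t, m, 13, 32), (7, 29, t, m, 13, 38), (7, 29, t, m, 20, 17), (7, 29, t, m, 20, 25), (7, 29, t, m, 20, 32), (7, 29, t, m, 20, 38)}
π[B, C, A]: project onto (B, C, A) → {(14, 17, 30), (14, 25, 30), (14, 32, 30), (14, 38, 30), (21, 16, 32), (21, 16, 35), (21, 39, 32), (21, 39, 35), (7, 17, 13), (7, 17, 20), (7, 25, 13), (7, 25, 20), (7, 32, 13), (7, 32, 20), (7, 38, 13), (7, 38, 20)}
σ[B > 10]: keep tuples satisfying B > 10 → {(14, 17, 30), (14, 25, 30), (14, 32, 30), (14, 38, 30), (21, 16, 32), (21, 16, 35), (21, 39, 32), (21, 39, 35)}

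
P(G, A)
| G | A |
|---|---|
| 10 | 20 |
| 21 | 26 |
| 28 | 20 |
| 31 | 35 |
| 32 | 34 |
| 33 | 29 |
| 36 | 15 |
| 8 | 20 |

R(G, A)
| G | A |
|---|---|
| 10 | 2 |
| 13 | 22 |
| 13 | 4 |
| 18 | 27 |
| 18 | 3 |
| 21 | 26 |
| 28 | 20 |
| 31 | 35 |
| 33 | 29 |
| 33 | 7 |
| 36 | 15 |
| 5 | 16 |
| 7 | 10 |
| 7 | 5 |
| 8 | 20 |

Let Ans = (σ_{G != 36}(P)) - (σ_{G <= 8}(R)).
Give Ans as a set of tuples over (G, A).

Filtering on G != 36 leaves {(10, 20), (21, 26), (28, 20), (31, 35), (32, 34), (33, 29), (8, 20)}.
Filtering on G <= 8 leaves {(5, 16), (7, 10), (7, 5), (8, 20)}.
Set difference of the two operands is {(10, 20), (21, 26), (28, 20), (31, 35), (32, 34), (33, 29)}.

{(10, 20), (21, 26), (28, 20), (31, 35), (32, 34), (33, 29)}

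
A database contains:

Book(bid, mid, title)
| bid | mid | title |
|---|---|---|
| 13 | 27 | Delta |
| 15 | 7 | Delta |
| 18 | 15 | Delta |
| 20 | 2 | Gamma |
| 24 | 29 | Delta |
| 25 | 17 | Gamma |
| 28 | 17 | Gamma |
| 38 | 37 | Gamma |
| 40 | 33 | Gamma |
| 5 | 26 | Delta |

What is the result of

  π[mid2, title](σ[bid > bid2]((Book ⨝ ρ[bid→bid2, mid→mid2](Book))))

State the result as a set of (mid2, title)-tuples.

{(15, Delta), (17, Gamma), (2, Gamma), (26, Delta), (27, Delta), (37, Gamma), (7, Delta)}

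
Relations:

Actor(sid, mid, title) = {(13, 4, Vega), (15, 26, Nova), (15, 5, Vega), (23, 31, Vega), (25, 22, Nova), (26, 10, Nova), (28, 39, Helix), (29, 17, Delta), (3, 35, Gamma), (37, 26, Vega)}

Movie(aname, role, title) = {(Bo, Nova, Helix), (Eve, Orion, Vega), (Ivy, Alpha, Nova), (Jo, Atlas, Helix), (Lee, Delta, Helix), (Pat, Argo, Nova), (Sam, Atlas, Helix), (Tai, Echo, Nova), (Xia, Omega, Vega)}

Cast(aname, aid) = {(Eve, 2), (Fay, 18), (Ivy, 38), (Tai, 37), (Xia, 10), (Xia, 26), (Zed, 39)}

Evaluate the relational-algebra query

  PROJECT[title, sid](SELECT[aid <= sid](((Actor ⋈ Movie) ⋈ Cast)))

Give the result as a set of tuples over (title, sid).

{(Vega, 13), (Vega, 15), (Vega, 23), (Vega, 37)}

Joining Actor and Movie on title yields {(13, 4, Vega, Eve, Orion), (13, 4, Vega, Xia, Omega), (15, 26, Nova, Ivy, Alpha), (15, 26, Nova, Pat, Argo), (15, 26, Nova, Tai, Echo), (15, 5, Vega, Eve, Orion), (15, 5, Vega, Xia, Omega), (23, 31, Vega, Eve, Orion), (23, 31, Vega, Xia, Omega), (25, 22, Nova, Ivy, Alpha), (25, 22, Nova, Pat, Argo), (25, 22, Nova, Tai, Echo), (26, 10, Nova, Ivy, Alpha), (26, 10, Nova, Pat, Argo), (26, 10, Nova, Tai, Echo), (28, 39, Helix, Bo, Nova), (28, 39, Helix, Jo, Atlas), (28, 39, Helix, Lee, Delta), (28, 39, Helix, Sam, Atlas), (37, 26, Vega, Eve, Orion), (37, 26, Vega, Xia, Omega)}.
Joining (Actor ⋈ Movie) and Cast on aname yields {(13, 4, Vega, Eve, Orion, 2), (13, 4, Vega, Xia, Omega, 10), (13, 4, Vega, Xia, Omega, 26), (15, 26, Nova, Ivy, Alpha, 38), (15, 26, Nova, Tai, Echo, 37), (15, 5, Vega, Eve, Orion, 2), (15, 5, Vega, Xia, Omega, 10), (15, 5, Vega, Xia, Omega, 26), (23, 31, Vega, Eve, Orion, 2), (23, 31, Vega, Xia, Omega, 10), (23, 31, Vega, Xia, Omega, 26), (25, 22, Nova, Ivy, Alpha, 38), (25, 22, Nova, Tai, Echo, 37), (26, 10, Nova, Ivy, Alpha, 38), (26, 10, Nova, Tai, Echo, 37), (37, 26, Vega, Eve, Orion, 2), (37, 26, Vega, Xia, Omega, 10), (37, 26, Vega, Xia, Omega, 26)}.
Apply σ_{aid <= sid}; surviving tuples: {(13, 4, Vega, Eve, Orion, 2), (13, 4, Vega, Xia, Omega, 10), (15, 5, Vega, Eve, Orion, 2), (15, 5, Vega, Xia, Omega, 10), (23, 31, Vega, Eve, Orion, 2), (23, 31, Vega, Xia, Omega, 10), (37, 26, Vega, Eve, Orion, 2), (37, 26, Vega, Xia, Omega, 10), (37, 26, Vega, Xia, Omega, 26)}
π_{title, sid} gives {(Vega, 13), (Vega, 15), (Vega, 23), (Vega, 37)} (5 duplicate(s) eliminated).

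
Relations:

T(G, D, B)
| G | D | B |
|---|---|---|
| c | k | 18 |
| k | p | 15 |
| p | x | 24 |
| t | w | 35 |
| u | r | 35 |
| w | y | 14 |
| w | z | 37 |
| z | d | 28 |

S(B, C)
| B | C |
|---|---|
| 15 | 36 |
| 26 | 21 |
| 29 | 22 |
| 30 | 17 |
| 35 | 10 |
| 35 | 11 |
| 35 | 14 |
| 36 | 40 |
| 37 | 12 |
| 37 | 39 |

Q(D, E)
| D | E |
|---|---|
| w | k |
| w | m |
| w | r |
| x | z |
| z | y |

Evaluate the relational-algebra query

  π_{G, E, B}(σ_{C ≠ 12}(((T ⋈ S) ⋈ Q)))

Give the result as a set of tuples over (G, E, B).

Natural join on B: {(k, p, 15, 36), (t, w, 35, 10), (t, w, 35, 11), (t, w, 35, 14), (u, r, 35, 10), (u, r, 35, 11), (u, r, 35, 14), (w, z, 37, 12), (w, z, 37, 39)}
Natural join on D: {(t, w, 35, 10, k), (t, w, 35, 10, m), (t, w, 35, 10, r), (t, w, 35, 11, k), (t, w, 35, 11, m), (t, w, 35, 11, r), (t, w, 35, 14, k), (t, w, 35, 14, m), (t, w, 35, 14, r), (w, z, 37, 12, y), (w, z, 37, 39, y)}
Selection C ≠ 12: {(t, w, 35, 10, k), (t, w, 35, 10, m), (t, w, 35, 10, r), (t, w, 35, 11, k), (t, w, 35, 11, m), (t, w, 35, 11, r), (t, w, 35, 14, k), (t, w, 35, 14, m), (t, w, 35, 14, r), (w, z, 37, 39, y)}
π[G, E, B]: project onto (G, E, B) (6 duplicate(s) eliminated) → {(t, k, 35), (t, m, 35), (t, r, 35), (w, y, 37)}

{(t, k, 35), (t, m, 35), (t, r, 35), (w, y, 37)}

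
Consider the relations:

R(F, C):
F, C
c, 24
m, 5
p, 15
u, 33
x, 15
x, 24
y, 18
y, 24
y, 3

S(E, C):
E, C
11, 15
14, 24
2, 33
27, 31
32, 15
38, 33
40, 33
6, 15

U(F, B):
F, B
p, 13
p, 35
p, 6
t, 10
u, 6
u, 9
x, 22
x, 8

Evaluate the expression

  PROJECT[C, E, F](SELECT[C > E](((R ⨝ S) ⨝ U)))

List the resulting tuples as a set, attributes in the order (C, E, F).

R ⋈ S (natural join on C): {(c, 24, 14), (p, 15, 11), (p, 15, 32), (p, 15, 6), (u, 33, 2), (u, 33, 38), (u, 33, 40), (x, 15, 11), (x, 15, 32), (x, 15, 6), (x, 24, 14), (y, 24, 14)}
(R ⨝ S) ⋈ U (natural join on F): {(p, 15, 11, 13), (p, 15, 11, 35), (p, 15, 11, 6), (p, 15, 32, 13), (p, 15, 32, 35), (p, 15, 32, 6), (p, 15, 6, 13), (p, 15, 6, 35), (p, 15, 6, 6), (u, 33, 2, 6), (u, 33, 2, 9), (u, 33, 38, 6), (u, 33, 38, 9), (u, 33, 40, 6), (u, 33, 40, 9), (x, 15, 11, 22), (x, 15, 11, 8), (x, 15, 32, 22), (x, 15, 32, 8), (x, 15, 6, 22), (x, 15, 6, 8), (x, 24, 14, 22), (x, 24, 14, 8)}
Selection C > E: {(p, 15, 11, 13), (p, 15, 11, 35), (p, 15, 11, 6), (p, 15, 6, 13), (p, 15, 6, 35), (p, 15, 6, 6), (u, 33, 2, 6), (u, 33, 2, 9), (x, 15, 11, 22), (x, 15, 11, 8), (x, 15, 6, 22), (x, 15, 6, 8), (x, 24, 14, 22), (x, 24, 14, 8)}
π[C, E, F]: project onto (C, E, F) (8 duplicate(s) eliminated) → {(15, 11, p), (15, 11, x), (15, 6, p), (15, 6, x), (24, 14, x), (33, 2, u)}

{(15, 11, p), (15, 11, x), (15, 6, p), (15, 6, x), (24, 14, x), (33, 2, u)}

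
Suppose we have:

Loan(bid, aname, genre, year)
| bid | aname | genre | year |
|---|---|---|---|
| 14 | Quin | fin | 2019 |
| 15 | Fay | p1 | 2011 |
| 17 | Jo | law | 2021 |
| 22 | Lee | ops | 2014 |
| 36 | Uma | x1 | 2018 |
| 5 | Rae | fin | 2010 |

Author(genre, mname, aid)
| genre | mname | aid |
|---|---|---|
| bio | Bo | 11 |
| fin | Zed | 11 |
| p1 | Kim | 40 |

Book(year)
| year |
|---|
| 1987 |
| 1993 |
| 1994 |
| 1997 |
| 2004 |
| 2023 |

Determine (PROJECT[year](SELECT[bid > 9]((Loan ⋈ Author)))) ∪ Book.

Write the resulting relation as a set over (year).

{1987, 1993, 1994, 1997, 2004, 2011, 2019, 2023}

Joining Loan and Author on genre yields {(14, Quin, fin, 2019, Zed, 11), (15, Fay, p1, 2011, Kim, 40), (5, Rae, fin, 2010, Zed, 11)}.
Filtering on bid > 9 leaves {(14, Quin, fin, 2019, Zed, 11), (15, Fay, p1, 2011, Kim, 40)}.
π_{year} gives {2011, 2019}.
Set union of the two operands is {1987, 1993, 1994, 1997, 2004, 2011, 2019, 2023}.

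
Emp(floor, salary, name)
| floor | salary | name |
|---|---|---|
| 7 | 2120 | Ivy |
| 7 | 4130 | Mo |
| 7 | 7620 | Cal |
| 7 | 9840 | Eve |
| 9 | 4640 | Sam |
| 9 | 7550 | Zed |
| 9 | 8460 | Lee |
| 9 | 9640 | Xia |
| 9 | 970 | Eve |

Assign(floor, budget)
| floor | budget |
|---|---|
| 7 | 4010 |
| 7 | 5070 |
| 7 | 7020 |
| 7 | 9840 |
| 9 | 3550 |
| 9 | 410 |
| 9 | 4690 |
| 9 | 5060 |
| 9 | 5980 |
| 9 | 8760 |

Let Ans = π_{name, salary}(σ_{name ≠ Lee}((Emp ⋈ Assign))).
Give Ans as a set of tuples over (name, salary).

{(Cal, 7620), (Eve, 970), (Eve, 9840), (Ivy, 2120), (Mo, 4130), (Sam, 4640), (Xia, 9640), (Zed, 7550)}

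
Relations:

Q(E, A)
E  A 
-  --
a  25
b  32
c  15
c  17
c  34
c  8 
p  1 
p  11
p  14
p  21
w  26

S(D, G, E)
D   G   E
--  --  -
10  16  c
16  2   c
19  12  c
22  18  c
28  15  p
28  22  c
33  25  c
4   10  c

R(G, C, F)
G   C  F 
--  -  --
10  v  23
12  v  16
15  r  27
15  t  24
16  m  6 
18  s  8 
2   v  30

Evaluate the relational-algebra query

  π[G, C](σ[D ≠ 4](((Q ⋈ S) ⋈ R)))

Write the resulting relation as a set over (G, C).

{(12, v), (15, r), (15, t), (16, m), (18, s), (2, v)}

Joining Q and S on E yields {(c, 15, 10, 16), (c, 15, 16, 2), (c, 15, 19, 12), (c, 15, 22, 18), (c, 15, 28, 22), (c, 15, 33, 25), (c, 15, 4, 10), (c, 17, 10, 16), (c, 17, 16, 2), (c, 17, 19, 12), (c, 17, 22, 18), (c, 17, 28, 22), (c, 17, 33, 25), (c, 17, 4, 10), (c, 34, 10, 16), (c, 34, 16, 2), (c, 34, 19, 12), (c, 34, 22, 18), (c, 34, 28, 22), (c, 34, 33, 25), (c, 34, 4, 10), (c, 8, 10, 16), (c, 8, 16, 2), (c, 8, 19, 12), (c, 8, 22, 18), (c, 8, 28, 22), (c, 8, 33, 25), (c, 8, 4, 10), (p, 1, 28, 15), (p, 11, 28, 15), (p, 14, 28, 15), (p, 21, 28, 15)}.
Joining (Q ⋈ S) and R on G yields {(c, 15, 10, 16, m, 6), (c, 15, 16, 2, v, 30), (c, 15, 19, 12, v, 16), (c, 15, 22, 18, s, 8), (c, 15, 4, 10, v, 23), (c, 17, 10, 16, m, 6), (c, 17, 16, 2, v, 30), (c, 17, 19, 12, v, 16), (c, 17, 22, 18, s, 8), (c, 17, 4, 10, v, 23), (c, 34, 10, 16, m, 6), (c, 34, 16, 2, v, 30), (c, 34, 19, 12, v, 16), (c, 34, 22, 18, s, 8), (c, 34, 4, 10, v, 23), (c, 8, 10, 16, m, 6), (c, 8, 16, 2, v, 30), (c, 8, 19, 12, v, 16), (c, 8, 22, 18, s, 8), (c, 8, 4, 10, v, 23), (p, 1, 28, 15, r, 27), (p, 1, 28, 15, t, 24), (p, 11, 28, 15, r, 27), (p, 11, 28, 15, t, 24), (p, 14, 28, 15, r, 27), (p, 14, 28, 15, t, 24), (p, 21, 28, 15, r, 27), (p, 21, 28, 15, t, 24)}.
σ[D ≠ 4]: keep tuples satisfying D ≠ 4 → {(c, 15, 10, 16, m, 6), (c, 15, 16, 2, v, 30), (c, 15, 19, 12, v, 16), (c, 15, 22, 18, s, 8), (c, 17, 10, 16, m, 6), (c, 17, 16, 2, v, 30), (c, 17, 19, 12, v, 16), (c, 17, 22, 18, s, 8), (c, 34, 10, 16, m, 6), (c, 34, 16, 2, v, 30), (c, 34, 19, 12, v, 16), (c, 34, 22, 18, s, 8), (c, 8, 10, 16, m, 6), (c, 8, 16, 2, v, 30), (c, 8, 19, 12, v, 16), (c, 8, 22, 18, s, 8), (p, 1, 28, 15, r, 27), (p, 1, 28, 15, t, 24), (p, 11, 28, 15, r, 27), (p, 11, 28, 15, t, 24), (p, 14, 28, 15, r, 27), (p, 14, 28, 15, t, 24), (p, 21, 28, 15, r, 27), (p, 21, 28, 15, t, 24)}
π_{G, C} gives {(12, v), (15, r), (15, t), (16, m), (18, s), (2, v)} (18 duplicate(s) eliminated).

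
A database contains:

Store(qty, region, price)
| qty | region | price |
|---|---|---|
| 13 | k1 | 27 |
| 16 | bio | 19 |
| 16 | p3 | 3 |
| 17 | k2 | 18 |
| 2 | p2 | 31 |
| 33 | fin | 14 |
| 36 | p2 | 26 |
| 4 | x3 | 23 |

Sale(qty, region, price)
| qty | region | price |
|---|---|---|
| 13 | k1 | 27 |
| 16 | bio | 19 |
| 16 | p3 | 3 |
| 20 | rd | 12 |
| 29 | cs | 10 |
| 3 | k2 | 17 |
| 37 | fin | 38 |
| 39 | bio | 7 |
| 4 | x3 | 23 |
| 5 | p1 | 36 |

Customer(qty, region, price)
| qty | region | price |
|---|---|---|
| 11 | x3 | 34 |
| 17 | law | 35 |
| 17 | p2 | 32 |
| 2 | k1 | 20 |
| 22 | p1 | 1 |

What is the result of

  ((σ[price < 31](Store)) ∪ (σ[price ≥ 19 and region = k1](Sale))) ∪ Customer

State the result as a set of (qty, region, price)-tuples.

Filtering on price < 31 leaves {(13, k1, 27), (16, bio, 19), (16, p3, 3), (17, k2, 18), (33, fin, 14), (36, p2, 26), (4, x3, 23)}.
Filtering on price ≥ 19 and region = k1 leaves {(13, k1, 27)}.
Set union of the two operands is {(13, k1, 27), (16, bio, 19), (16, p3, 3), (17, k2, 18), (33, fin, 14), (36, p2, 26), (4, x3, 23)}.
Set union of the two operands is {(11, x3, 34), (13, k1, 27), (16, bio, 19), (16, p3, 3), (17, k2, 18), (17, law, 35), (17, p2, 32), (2, k1, 20), (22, p1, 1), (33, fin, 14), (36, p2, 26), (4, x3, 23)}.

{(11, x3, 34), (13, k1, 27), (16, bio, 19), (16, p3, 3), (17, k2, 18), (17, law, 35), (17, p2, 32), (2, k1, 20), (22, p1, 1), (33, fin, 14), (36, p2, 26), (4, x3, 23)}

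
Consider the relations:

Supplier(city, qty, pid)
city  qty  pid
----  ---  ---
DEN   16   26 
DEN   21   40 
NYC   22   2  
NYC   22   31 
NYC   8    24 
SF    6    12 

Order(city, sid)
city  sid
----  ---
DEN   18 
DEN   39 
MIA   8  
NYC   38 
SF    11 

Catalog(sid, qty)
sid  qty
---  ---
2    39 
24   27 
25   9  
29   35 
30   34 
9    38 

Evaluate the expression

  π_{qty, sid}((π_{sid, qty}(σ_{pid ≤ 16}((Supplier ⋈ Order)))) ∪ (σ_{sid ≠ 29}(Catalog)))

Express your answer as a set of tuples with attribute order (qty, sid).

{(22, 38), (27, 24), (34, 30), (38, 9), (39, 2), (6, 11), (9, 25)}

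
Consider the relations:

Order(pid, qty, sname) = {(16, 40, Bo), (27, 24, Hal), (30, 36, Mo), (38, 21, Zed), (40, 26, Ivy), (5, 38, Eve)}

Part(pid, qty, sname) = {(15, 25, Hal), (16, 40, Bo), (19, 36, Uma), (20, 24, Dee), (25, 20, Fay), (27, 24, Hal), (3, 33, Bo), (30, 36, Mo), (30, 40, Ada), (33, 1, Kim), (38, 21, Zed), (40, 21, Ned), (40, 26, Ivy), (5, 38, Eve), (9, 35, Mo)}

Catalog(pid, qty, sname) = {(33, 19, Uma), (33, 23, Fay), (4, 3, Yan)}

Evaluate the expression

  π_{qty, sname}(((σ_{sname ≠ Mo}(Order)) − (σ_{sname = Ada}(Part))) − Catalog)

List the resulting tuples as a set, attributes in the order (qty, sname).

{(21, Zed), (24, Hal), (26, Ivy), (38, Eve), (40, Bo)}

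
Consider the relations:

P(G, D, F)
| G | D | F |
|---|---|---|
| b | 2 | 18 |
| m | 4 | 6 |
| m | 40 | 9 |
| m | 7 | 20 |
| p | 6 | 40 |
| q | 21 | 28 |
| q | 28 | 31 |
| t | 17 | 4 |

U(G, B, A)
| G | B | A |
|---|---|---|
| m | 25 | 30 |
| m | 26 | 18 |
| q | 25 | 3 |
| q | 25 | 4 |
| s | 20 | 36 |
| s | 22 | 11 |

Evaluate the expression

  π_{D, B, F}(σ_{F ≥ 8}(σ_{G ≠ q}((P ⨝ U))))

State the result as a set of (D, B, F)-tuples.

{(40, 25, 9), (40, 26, 9), (7, 25, 20), (7, 26, 20)}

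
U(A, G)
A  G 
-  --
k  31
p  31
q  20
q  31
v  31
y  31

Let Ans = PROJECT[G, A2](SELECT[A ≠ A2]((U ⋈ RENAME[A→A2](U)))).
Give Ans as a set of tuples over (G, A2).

{(31, k), (31, p), (31, q), (31, v), (31, y)}

ρ[A→A2]: schema becomes (A2, G); tuples unchanged.
U ⋈ RENAME[A→A2](U) (natural join on G): {(k, 31, k), (k, 31, p), (k, 31, q), (k, 31, v), (k, 31, y), (p, 31, k), (p, 31, p), (p, 31, q), (p, 31, v), (p, 31, y), (q, 20, q), (q, 31, k), (q, 31, p), (q, 31, q), (q, 31, v), (q, 31, y), (v, 31, k), (v, 31, p), (v, 31, q), (v, 31, v), (v, 31, y), (y, 31, k), (y, 31, p), (y, 31, q), (y, 31, v), (y, 31, y)}
Apply σ_{A ≠ A2}; surviving tuples: {(k, 31, p), (k, 31, q), (k, 31, v), (k, 31, y), (p, 31, k), (p, 31, q), (p, 31, v), (p, 31, y), (q, 31, k), (q, 31, p), (q, 31, v), (q, 31, y), (v, 31, k), (v, 31, p), (v, 31, q), (v, 31, y), (y, 31, k), (y, 31, p), (y, 31, q), (y, 31, v)}
Projecting to G, A2 (15 duplicate(s) eliminated): {(31, k), (31, p), (31, q), (31, v), (31, y)}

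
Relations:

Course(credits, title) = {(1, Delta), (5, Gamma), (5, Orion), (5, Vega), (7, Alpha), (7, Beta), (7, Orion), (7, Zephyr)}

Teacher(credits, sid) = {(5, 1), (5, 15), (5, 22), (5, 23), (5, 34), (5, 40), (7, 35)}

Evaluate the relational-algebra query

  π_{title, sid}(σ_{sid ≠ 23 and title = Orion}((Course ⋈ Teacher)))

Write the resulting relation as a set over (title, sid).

{(Orion, 1), (Orion, 15), (Orion, 22), (Orion, 34), (Orion, 35), (Orion, 40)}

Natural join on credits: {(5, Gamma, 1), (5, Gamma, 15), (5, Gamma, 22), (5, Gamma, 23), (5, Gamma, 34), (5, Gamma, 40), (5, Orion, 1), (5, Orion, 15), (5, Orion, 22), (5, Orion, 23), (5, Orion, 34), (5, Orion, 40), (5, Vega, 1), (5, Vega, 15), (5, Vega, 22), (5, Vega, 23), (5, Vega, 34), (5, Vega, 40), (7, Alpha, 35), (7, Beta, 35), (7, Orion, 35), (7, Zephyr, 35)}
Filtering on sid ≠ 23 and title = Orion leaves {(5, Orion, 1), (5, Orion, 15), (5, Orion, 22), (5, Orion, 34), (5, Orion, 40), (7, Orion, 35)}.
Projecting to title, sid: {(Orion, 1), (Orion, 15), (Orion, 22), (Orion, 34), (Orion, 35), (Orion, 40)}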